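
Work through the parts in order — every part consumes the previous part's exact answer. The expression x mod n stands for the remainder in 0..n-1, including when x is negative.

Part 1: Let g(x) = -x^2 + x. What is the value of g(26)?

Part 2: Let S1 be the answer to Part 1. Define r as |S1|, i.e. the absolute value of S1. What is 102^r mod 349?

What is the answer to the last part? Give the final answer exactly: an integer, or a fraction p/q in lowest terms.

Part 1: -1*(26)^2 + 1*(26)^1 = (-676) + (26) = -650; answer -650
Part 2: S1 = -650; r = 650; squarings mod 349: 102^1=102, 102^2=283, 102^4=168, 102^8=304, 102^16=280, 102^32=224, 102^64=269, 102^128=118, 102^256=313, 102^512=249; 102^650 = 102^2 * 102^8 * 102^128 * 102^512 = 231 (mod 349); answer 231

231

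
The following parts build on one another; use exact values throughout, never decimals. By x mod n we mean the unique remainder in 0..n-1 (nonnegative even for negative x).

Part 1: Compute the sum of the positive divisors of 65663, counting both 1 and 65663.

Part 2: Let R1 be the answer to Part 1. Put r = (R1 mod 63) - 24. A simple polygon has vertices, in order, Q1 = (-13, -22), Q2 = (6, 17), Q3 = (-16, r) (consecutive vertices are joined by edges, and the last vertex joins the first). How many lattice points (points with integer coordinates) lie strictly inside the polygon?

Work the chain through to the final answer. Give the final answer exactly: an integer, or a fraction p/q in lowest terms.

438

Part 1: 65663 = 13 * 5051; sigma = (1 + 13) * (1 + 5051) = 14 * 5052 = 70728; answer 70728
Part 2: R1 = 70728; r = 18; cross terms: (-13*17 - 6*-22)=-89, (6*18 - -16*17)=380, (-16*-22 - -13*18)=586; twice the area = |877| = 877; area = 877/2; boundary points = 1 + 1 + 1 = 3; strictly interior points = area - boundary/2 + 1 = 438; answer 438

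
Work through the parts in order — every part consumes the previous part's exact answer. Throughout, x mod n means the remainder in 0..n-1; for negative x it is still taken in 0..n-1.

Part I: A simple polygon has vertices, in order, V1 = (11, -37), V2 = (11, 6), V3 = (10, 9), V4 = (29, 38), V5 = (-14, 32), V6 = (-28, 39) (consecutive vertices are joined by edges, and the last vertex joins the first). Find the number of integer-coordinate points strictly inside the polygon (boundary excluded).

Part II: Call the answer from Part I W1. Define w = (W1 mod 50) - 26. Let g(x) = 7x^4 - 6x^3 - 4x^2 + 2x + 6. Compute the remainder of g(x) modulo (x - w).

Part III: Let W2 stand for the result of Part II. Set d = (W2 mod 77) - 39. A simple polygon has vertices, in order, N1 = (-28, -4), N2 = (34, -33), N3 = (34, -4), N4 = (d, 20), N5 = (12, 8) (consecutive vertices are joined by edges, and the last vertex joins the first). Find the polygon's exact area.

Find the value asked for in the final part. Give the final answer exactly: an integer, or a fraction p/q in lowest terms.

Part I: cross terms: (11*6 - 11*-37)=473, (11*9 - 10*6)=39, (10*38 - 29*9)=119, (29*32 - -14*38)=1460, (-14*39 - -28*32)=350, (-28*-37 - 11*39)=607; twice the area = |3048| = 3048; area = 1524; boundary points = 43 + 1 + 1 + 1 + 7 + 1 = 54; strictly interior points = area - boundary/2 + 1 = 1498; answer 1498
Part II: W1 = 1498; w = 22; remainder = value at the root: 7*(22)^4 - 6*(22)^3 - 4*(22)^2 + 2*(22)^1 + 6 = (1639792) + (-63888) + (-1936) + (44) + (6) = 1574018; answer 1574018
Part III: W2 = 1574018; d = 22; cross terms: (-28*-33 - 34*-4)=1060, (34*-4 - 34*-33)=986, (34*20 - 22*-4)=768, (22*8 - 12*20)=-64, (12*-4 - -28*8)=176; twice the area = |2926| = 2926; area = 1463; answer 1463

1463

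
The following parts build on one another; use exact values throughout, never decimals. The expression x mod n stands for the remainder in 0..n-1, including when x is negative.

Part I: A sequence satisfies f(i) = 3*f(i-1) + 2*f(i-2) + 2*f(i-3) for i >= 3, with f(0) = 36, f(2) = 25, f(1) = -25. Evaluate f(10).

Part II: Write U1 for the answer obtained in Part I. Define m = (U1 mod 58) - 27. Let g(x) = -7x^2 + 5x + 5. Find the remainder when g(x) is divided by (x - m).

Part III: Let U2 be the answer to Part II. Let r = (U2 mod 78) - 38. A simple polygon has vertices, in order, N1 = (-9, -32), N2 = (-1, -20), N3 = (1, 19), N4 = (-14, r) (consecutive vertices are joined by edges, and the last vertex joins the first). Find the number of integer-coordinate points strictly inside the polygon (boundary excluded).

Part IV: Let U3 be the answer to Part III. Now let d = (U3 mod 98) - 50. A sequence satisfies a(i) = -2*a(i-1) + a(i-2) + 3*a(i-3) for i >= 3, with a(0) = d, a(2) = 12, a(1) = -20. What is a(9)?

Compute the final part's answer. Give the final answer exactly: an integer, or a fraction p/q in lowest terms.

5038

Part I: f(3) = 3*(25) + 2*(-25) + 2*(36) = 97; iterating: f(3)=97, f(4)=291, f(5)=1117, f(6)=4127, f(7)=15197, f(8)=56079, f(9)=206885, f(10)=763207; answer 763207
Part II: U1 = 763207; m = 16; remainder = value at the root: -7*(16)^2 + 5*(16)^1 + 5 = (-1792) + (80) + (5) = -1707; answer -1707
Part III: U2 = -1707; r = -29; cross terms: (-9*-20 - -1*-32)=148, (-1*19 - 1*-20)=1, (1*-29 - -14*19)=237, (-14*-32 - -9*-29)=187; twice the area = |573| = 573; area = 573/2; boundary points = 4 + 1 + 3 + 1 = 9; strictly interior points = area - boundary/2 + 1 = 283; answer 283
Part IV: U3 = 283; d = 37; a(3) = -2*(12) + 1*(-20) + 3*(37) = 67; iterating: a(3)=67, a(4)=-182, a(5)=467, a(6)=-915, a(7)=1751, a(8)=-3016, a(9)=5038; answer 5038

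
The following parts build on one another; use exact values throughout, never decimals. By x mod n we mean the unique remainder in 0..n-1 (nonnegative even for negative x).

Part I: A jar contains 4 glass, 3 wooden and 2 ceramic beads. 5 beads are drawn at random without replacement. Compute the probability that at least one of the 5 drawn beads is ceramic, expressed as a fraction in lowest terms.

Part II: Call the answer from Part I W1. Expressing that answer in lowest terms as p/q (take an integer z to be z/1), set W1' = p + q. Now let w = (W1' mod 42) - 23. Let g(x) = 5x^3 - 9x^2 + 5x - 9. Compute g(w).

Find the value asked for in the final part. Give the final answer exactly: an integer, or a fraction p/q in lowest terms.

Part I: total draws C(9,5) = 126; complement C(7,5) = 21; favorable 126 - 21 = 105; P = 5/6; answer 5/6
Part II: W1 = 5/6; threaded value p + q = 11; w = -12; 5*(-12)^3 - 9*(-12)^2 + 5*(-12)^1 - 9 = (-8640) + (-1296) + (-60) + (-9) = -10005; answer -10005

-10005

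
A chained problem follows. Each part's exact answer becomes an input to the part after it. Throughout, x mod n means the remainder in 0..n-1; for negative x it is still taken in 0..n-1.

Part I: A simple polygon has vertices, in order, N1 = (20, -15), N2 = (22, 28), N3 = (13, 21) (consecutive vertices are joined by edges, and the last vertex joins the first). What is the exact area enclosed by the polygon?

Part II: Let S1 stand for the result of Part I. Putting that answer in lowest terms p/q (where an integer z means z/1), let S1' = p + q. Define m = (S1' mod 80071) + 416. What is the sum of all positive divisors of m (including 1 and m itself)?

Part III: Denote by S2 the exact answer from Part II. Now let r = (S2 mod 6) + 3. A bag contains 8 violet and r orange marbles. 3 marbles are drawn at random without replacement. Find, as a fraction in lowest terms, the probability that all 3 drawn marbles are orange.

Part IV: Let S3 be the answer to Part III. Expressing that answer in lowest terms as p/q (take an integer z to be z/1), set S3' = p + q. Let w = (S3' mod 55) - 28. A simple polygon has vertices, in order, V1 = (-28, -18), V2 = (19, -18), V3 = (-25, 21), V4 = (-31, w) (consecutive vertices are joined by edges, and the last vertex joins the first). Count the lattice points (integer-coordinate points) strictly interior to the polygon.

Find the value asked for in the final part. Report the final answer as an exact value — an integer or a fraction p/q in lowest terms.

934

Part I: cross terms: (20*28 - 22*-15)=890, (22*21 - 13*28)=98, (13*-15 - 20*21)=-615; twice the area = |373| = 373; area = 373/2; answer 373/2
Part II: S1 = 373/2; threaded value p + q = 375; m = 791; 791 = 7 * 113; sigma = (1 + 7) * (1 + 113) = 8 * 114 = 912; answer 912
Part III: S2 = 912; r = 3; total draws C(11,3) = 165; favorable C(3,3) = 1; P = 1/165; answer 1/165
Part IV: S3 = 1/165; threaded value p + q = 166; w = -27; cross terms: (-28*-18 - 19*-18)=846, (19*21 - -25*-18)=-51, (-25*-27 - -31*21)=1326, (-31*-18 - -28*-27)=-198; twice the area = |1923| = 1923; area = 1923/2; boundary points = 47 + 1 + 6 + 3 = 57; strictly interior points = area - boundary/2 + 1 = 934; answer 934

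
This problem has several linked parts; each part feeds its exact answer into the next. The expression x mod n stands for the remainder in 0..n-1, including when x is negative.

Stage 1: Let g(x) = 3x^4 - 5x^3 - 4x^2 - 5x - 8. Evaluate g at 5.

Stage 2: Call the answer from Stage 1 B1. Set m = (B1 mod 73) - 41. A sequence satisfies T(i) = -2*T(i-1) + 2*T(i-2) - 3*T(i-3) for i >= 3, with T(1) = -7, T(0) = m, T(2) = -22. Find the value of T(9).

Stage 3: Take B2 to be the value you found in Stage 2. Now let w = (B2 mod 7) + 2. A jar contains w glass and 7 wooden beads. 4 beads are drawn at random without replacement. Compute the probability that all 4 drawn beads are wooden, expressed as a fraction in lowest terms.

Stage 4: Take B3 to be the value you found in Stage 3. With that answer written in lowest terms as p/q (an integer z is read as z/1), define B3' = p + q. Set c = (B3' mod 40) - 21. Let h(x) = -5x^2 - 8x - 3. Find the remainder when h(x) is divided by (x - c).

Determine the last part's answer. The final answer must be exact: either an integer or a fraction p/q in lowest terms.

Stage 1: 3*(5)^4 - 5*(5)^3 - 4*(5)^2 - 5*(5)^1 - 8 = (1875) + (-625) + (-100) + (-25) + (-8) = 1117; answer 1117
Stage 2: B1 = 1117; m = -19; T(3) = -2*(-22) + 2*(-7) - 3*(-19) = 87; iterating: T(3)=87, T(4)=-197, T(5)=634, T(6)=-1923, T(7)=5705, T(8)=-17158, T(9)=51495; answer 51495
Stage 3: B2 = 51495; w = 5; total draws C(12,4) = 495; favorable C(7,4) = 35; P = 7/99; answer 7/99
Stage 4: B3 = 7/99; threaded value p + q = 106; c = 5; remainder = value at the root: -5*(5)^2 - 8*(5)^1 - 3 = (-125) + (-40) + (-3) = -168; answer -168

-168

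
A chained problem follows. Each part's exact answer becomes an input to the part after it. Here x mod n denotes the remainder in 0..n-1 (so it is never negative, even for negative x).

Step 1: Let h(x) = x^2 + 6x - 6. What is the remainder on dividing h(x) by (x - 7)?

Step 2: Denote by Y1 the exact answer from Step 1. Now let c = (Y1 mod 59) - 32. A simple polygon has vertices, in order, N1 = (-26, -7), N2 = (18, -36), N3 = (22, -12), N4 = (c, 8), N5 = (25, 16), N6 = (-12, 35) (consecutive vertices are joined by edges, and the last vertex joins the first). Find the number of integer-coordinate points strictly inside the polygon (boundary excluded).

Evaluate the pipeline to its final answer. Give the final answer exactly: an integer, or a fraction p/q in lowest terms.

Step 1: remainder = value at the root: 1*(7)^2 + 6*(7)^1 - 6 = (49) + (42) + (-6) = 85; answer 85
Step 2: Y1 = 85; c = -6; cross terms: (-26*-36 - 18*-7)=1062, (18*-12 - 22*-36)=576, (22*8 - -6*-12)=104, (-6*16 - 25*8)=-296, (25*35 - -12*16)=1067, (-12*-7 - -26*35)=994; twice the area = |3507| = 3507; area = 3507/2; boundary points = 1 + 4 + 4 + 1 + 1 + 14 = 25; strictly interior points = area - boundary/2 + 1 = 1742; answer 1742

1742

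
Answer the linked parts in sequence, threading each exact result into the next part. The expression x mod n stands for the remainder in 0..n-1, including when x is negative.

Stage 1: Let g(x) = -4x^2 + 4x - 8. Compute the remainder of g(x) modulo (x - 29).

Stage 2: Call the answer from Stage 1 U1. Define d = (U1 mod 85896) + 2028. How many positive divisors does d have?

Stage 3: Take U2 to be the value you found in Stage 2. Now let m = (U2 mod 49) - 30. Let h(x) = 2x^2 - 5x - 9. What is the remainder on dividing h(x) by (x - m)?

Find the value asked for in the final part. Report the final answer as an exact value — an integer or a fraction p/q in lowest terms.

Stage 1: remainder = value at the root: -4*(29)^2 + 4*(29)^1 - 8 = (-3364) + (116) + (-8) = -3256; answer -3256
Stage 2: U1 = -3256; d = 84668; 84668 = 2^2 * 61 * 347; number of divisors = (2+1) * (1+1) * (1+1) = 12; answer 12
Stage 3: U2 = 12; m = -18; remainder = value at the root: 2*(-18)^2 - 5*(-18)^1 - 9 = (648) + (90) + (-9) = 729; answer 729

729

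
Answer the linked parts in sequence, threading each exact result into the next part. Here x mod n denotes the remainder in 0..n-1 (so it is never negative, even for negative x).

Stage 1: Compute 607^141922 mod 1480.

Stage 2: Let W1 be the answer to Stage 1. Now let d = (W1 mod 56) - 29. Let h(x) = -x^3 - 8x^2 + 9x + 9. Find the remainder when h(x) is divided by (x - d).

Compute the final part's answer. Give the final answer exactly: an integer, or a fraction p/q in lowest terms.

15437

Stage 1: squarings mod 1480: 607^1=607, 607^2=1409, 607^4=601, 607^8=81, 607^16=641, 607^32=921, 607^64=201, 607^128=441, 607^256=601, 607^512=81, 607^1024=641, 607^2048=921, 607^4096=201, 607^8192=441, 607^16384=601, 607^32768=81, 607^65536=641, 607^131072=921; 607^141922 = 607^2 * 607^32 * 607^64 * 607^512 * 607^2048 * 607^8192 * 607^131072 = 169 (mod 1480); answer 169
Stage 2: W1 = 169; d = -28; remainder = value at the root: -1*(-28)^3 - 8*(-28)^2 + 9*(-28)^1 + 9 = (21952) + (-6272) + (-252) + (9) = 15437; answer 15437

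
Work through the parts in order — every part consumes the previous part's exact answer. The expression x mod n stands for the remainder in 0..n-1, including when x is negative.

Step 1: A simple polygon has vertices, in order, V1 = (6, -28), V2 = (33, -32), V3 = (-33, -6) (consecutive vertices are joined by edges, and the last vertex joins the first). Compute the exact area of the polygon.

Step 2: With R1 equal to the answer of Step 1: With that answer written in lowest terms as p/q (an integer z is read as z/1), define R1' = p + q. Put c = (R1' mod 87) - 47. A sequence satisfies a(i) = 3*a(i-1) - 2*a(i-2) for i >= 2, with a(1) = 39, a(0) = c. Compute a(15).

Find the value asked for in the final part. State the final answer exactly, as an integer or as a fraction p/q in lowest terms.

1310679

Step 1: cross terms: (6*-32 - 33*-28)=732, (33*-6 - -33*-32)=-1254, (-33*-28 - 6*-6)=960; twice the area = |438| = 438; area = 219; answer 219
Step 2: R1 = 219; threaded value p + q = 220; c = -1; a(2) = 3*(39) - 2*(-1) = 119; iterating: a(2)=119, a(3)=279, a(4)=599, a(5)=1239, a(6)=2519, a(7)=5079, a(8)=10199, a(9)=20439, a(10)=40919, a(11)=81879, a(12)=163799, a(13)=327639, a(14)=655319, a(15)=1310679; answer 1310679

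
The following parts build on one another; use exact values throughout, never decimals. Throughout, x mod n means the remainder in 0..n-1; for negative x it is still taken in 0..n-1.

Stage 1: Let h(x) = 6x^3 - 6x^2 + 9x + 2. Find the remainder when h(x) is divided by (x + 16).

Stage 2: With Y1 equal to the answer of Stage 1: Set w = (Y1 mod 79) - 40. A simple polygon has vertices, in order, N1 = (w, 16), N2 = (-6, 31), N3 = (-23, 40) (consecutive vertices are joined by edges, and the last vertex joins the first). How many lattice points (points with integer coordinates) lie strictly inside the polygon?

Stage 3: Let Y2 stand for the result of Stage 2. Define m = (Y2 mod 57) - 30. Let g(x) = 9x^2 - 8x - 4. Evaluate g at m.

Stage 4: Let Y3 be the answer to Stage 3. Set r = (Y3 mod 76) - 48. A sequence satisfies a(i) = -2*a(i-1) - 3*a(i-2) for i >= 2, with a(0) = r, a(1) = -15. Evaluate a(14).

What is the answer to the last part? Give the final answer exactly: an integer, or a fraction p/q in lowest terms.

Stage 1: remainder = value at the root: 6*(-16)^3 - 6*(-16)^2 + 9*(-16)^1 + 2 = (-24576) + (-1536) + (-144) + (2) = -26254; answer -26254
Stage 2: Y1 = -26254; w = 13; cross terms: (13*31 - -6*16)=499, (-6*40 - -23*31)=473, (-23*16 - 13*40)=-888; twice the area = |84| = 84; area = 42; boundary points = 1 + 1 + 12 = 14; strictly interior points = area - boundary/2 + 1 = 36; answer 36
Stage 3: Y2 = 36; m = 6; 9*(6)^2 - 8*(6)^1 - 4 = (324) + (-48) + (-4) = 272; answer 272
Stage 4: Y3 = 272; r = -4; a(2) = -2*(-15) - 3*(-4) = 42; iterating: a(2)=42, a(3)=-39, a(4)=-48, a(5)=213, a(6)=-282, a(7)=-75, a(8)=996, a(9)=-1767, a(10)=546, a(11)=4209, a(12)=-10056, a(13)=7485, a(14)=15198; answer 15198

15198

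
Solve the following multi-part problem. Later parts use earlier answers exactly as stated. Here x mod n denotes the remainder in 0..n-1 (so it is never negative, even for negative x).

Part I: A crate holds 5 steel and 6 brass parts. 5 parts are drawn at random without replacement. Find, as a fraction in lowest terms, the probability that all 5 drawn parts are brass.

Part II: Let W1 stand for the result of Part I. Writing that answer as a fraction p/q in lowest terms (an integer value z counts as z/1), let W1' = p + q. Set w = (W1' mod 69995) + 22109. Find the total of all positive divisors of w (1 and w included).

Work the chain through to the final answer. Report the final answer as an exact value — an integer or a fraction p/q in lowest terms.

24216

Part I: total draws C(11,5) = 462; favorable C(6,5) = 6; P = 1/77; answer 1/77
Part II: W1 = 1/77; threaded value p + q = 78; w = 22187; 22187 = 11 * 2017; sigma = (1 + 11) * (1 + 2017) = 12 * 2018 = 24216; answer 24216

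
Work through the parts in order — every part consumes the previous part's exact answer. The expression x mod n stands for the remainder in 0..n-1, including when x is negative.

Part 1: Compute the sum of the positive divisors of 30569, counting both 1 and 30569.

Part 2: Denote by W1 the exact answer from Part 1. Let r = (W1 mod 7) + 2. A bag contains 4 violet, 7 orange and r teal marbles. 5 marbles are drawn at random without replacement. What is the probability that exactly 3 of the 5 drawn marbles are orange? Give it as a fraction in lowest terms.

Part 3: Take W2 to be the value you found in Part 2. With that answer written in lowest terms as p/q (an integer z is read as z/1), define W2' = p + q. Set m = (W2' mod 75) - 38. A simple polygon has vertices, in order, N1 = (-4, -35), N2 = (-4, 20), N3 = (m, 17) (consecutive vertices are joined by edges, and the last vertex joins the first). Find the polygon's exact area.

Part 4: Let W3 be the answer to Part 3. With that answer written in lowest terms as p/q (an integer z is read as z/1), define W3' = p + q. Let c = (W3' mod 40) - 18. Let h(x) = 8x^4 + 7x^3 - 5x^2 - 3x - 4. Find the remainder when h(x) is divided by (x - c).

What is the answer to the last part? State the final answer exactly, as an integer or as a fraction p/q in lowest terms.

878954

Part 1: 30569 = 7 * 11 * 397; sigma = (1 + 7) * (1 + 11) * (1 + 397) = 8 * 12 * 398 = 38208; answer 38208
Part 2: W1 = 38208; r = 4; total draws C(15,5) = 3003; favorable C(7,3)*C(8,2) = 980; P = 140/429; answer 140/429
Part 3: W2 = 140/429; threaded value p + q = 569; m = 6; cross terms: (-4*20 - -4*-35)=-220, (-4*17 - 6*20)=-188, (6*-35 - -4*17)=-142; twice the area = |-550| = 550; area = 275; answer 275
Part 4: W3 = 275; threaded value p + q = 276; c = 18; remainder = value at the root: 8*(18)^4 + 7*(18)^3 - 5*(18)^2 - 3*(18)^1 - 4 = (839808) + (40824) + (-1620) + (-54) + (-4) = 878954; answer 878954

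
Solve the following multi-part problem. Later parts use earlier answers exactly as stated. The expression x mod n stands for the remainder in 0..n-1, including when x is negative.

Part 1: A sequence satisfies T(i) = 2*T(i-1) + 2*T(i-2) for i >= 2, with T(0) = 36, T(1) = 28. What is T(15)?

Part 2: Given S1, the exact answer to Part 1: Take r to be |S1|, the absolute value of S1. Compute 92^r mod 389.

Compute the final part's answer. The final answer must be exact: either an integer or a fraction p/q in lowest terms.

Part 1: T(2) = 2*(28) + 2*(36) = 128; iterating: T(2)=128, T(3)=312, T(4)=880, T(5)=2384, T(6)=6528, T(7)=17824, T(8)=48704, T(9)=133056, T(10)=363520, T(11)=993152, T(12)=2713344, T(13)=7412992, T(14)=20252672, T(15)=55331328; answer 55331328
Part 2: S1 = 55331328; r = 55331328; squarings mod 389: 92^1=92, 92^2=295, 92^4=278, 92^8=262, 92^16=180, 92^32=113, 92^64=321, 92^128=345, 92^256=380, 92^512=81, 92^1024=337, 92^2048=370, 92^4096=361, 92^8192=6, 92^16384=36, 92^32768=129, 92^65536=303, 92^131072=5, 92^262144=25, 92^524288=236, 92^1048576=69, 92^2097152=93, 92^4194304=91, 92^8388608=112, 92^16777216=96, 92^33554432=269; 92^55331328 = 92^512 * 92^2048 * 92^16384 * 92^262144 * 92^524288 * 92^4194304 * 92^16777216 * 92^33554432 = 69 (mod 389); answer 69

69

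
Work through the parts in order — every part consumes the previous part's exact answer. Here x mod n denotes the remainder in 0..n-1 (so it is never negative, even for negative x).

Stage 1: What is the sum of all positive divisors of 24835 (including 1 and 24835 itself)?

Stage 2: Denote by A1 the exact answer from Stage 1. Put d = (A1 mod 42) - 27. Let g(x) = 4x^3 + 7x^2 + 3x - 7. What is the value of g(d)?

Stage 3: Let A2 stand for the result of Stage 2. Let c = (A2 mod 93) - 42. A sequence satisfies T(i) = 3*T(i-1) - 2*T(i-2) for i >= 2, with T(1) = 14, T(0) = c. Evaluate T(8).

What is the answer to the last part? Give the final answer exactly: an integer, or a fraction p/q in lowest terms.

Stage 1: 24835 = 5 * 4967; sigma = (1 + 5) * (1 + 4967) = 6 * 4968 = 29808; answer 29808
Stage 2: A1 = 29808; d = 3; 4*(3)^3 + 7*(3)^2 + 3*(3)^1 - 7 = (108) + (63) + (9) + (-7) = 173; answer 173
Stage 3: A2 = 173; c = 38; T(2) = 3*(14) - 2*(38) = -34; iterating: T(2)=-34, T(3)=-130, T(4)=-322, T(5)=-706, T(6)=-1474, T(7)=-3010, T(8)=-6082; answer -6082

-6082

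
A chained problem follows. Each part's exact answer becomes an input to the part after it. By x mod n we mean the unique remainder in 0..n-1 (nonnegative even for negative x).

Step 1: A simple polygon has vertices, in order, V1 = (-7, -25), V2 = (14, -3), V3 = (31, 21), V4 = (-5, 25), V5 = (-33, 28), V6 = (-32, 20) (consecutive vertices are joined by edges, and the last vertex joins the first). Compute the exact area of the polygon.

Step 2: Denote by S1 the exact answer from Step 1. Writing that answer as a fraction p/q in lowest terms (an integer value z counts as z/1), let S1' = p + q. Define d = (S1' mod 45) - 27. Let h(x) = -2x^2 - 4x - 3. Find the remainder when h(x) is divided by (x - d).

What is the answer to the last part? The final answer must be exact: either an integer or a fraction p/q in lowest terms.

Step 1: cross terms: (-7*-3 - 14*-25)=371, (14*21 - 31*-3)=387, (31*25 - -5*21)=880, (-5*28 - -33*25)=685, (-33*20 - -32*28)=236, (-32*-25 - -7*20)=940; twice the area = |3499| = 3499; area = 3499/2; answer 3499/2
Step 2: S1 = 3499/2; threaded value p + q = 3501; d = 9; remainder = value at the root: -2*(9)^2 - 4*(9)^1 - 3 = (-162) + (-36) + (-3) = -201; answer -201

-201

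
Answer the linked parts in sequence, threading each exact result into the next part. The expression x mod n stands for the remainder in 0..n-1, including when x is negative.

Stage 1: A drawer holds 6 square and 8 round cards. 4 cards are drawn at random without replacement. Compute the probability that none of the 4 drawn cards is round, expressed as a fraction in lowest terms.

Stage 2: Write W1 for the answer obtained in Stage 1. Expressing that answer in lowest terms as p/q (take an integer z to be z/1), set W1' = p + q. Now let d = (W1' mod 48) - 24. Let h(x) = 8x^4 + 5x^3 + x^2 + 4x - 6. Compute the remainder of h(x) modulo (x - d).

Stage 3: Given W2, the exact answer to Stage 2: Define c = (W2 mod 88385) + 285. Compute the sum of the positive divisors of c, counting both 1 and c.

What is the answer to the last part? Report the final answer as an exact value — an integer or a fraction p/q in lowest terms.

93534

Stage 1: total draws C(14,4) = 1001; favorable C(6,4) = 15; P = 15/1001; answer 15/1001
Stage 2: W1 = 15/1001; threaded value p + q = 1016; d = -16; remainder = value at the root: 8*(-16)^4 + 5*(-16)^3 + 1*(-16)^2 + 4*(-16)^1 - 6 = (524288) + (-20480) + (256) + (-64) + (-6) = 503994; answer 503994
Stage 3: W2 = 503994; c = 62354; 62354 = 2 * 31177; sigma = (1 + 2) * (1 + 31177) = 3 * 31178 = 93534; answer 93534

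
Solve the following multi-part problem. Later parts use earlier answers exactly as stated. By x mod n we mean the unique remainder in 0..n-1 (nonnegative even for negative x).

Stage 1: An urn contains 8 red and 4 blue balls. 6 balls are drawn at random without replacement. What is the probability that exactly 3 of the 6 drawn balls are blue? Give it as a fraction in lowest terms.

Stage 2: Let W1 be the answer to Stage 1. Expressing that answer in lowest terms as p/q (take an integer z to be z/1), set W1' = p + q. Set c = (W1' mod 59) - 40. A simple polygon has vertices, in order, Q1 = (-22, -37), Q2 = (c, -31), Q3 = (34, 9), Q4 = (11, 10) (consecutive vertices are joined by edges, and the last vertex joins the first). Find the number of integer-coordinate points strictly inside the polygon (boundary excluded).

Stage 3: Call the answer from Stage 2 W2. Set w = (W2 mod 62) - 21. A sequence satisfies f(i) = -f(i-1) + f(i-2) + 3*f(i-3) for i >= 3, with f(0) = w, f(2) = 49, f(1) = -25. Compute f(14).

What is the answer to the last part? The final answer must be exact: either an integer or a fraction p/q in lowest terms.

Stage 1: total draws C(12,6) = 924; favorable C(4,3)*C(8,3) = 224; P = 8/33; answer 8/33
Stage 2: W1 = 8/33; threaded value p + q = 41; c = 1; cross terms: (-22*-31 - 1*-37)=719, (1*9 - 34*-31)=1063, (34*10 - 11*9)=241, (11*-37 - -22*10)=-187; twice the area = |1836| = 1836; area = 918; boundary points = 1 + 1 + 1 + 1 = 4; strictly interior points = area - boundary/2 + 1 = 917; answer 917
Stage 3: W2 = 917; w = 28; f(3) = -1*(49) + 1*(-25) + 3*(28) = 10; iterating: f(3)=10, f(4)=-36, f(5)=193, f(6)=-199, f(7)=284, f(8)=96, f(9)=-409, f(10)=1357, f(11)=-1478, f(12)=1608, f(13)=985, f(14)=-3811; answer -3811

-3811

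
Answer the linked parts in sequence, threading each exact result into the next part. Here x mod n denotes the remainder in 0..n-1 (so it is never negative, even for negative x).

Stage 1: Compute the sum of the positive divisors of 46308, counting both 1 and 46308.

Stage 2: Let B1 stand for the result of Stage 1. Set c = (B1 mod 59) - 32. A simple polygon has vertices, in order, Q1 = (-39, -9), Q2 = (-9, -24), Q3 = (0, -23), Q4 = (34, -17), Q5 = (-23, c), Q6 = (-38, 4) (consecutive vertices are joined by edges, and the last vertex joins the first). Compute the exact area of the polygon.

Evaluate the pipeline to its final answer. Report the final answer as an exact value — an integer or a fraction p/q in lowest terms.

2363/2

Stage 1: 46308 = 2^2 * 3 * 17 * 227; sigma = (1 + 2 + 4) * (1 + 3) * (1 + 17) * (1 + 227) = 7 * 4 * 18 * 228 = 114912; answer 114912
Stage 2: B1 = 114912; c = 7; cross terms: (-39*-24 - -9*-9)=855, (-9*-23 - 0*-24)=207, (0*-17 - 34*-23)=782, (34*7 - -23*-17)=-153, (-23*4 - -38*7)=174, (-38*-9 - -39*4)=498; twice the area = |2363| = 2363; area = 2363/2; answer 2363/2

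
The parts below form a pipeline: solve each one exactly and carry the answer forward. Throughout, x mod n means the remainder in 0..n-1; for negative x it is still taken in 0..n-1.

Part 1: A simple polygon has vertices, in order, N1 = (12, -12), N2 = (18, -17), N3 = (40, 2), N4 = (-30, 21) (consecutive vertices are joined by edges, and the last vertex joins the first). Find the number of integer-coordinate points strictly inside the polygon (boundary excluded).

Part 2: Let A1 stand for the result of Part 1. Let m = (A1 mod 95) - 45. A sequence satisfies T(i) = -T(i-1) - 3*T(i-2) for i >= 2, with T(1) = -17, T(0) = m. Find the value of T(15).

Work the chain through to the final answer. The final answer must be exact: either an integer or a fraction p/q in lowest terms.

97852

Part 1: cross terms: (12*-17 - 18*-12)=12, (18*2 - 40*-17)=716, (40*21 - -30*2)=900, (-30*-12 - 12*21)=108; twice the area = |1736| = 1736; area = 868; boundary points = 1 + 1 + 1 + 3 = 6; strictly interior points = area - boundary/2 + 1 = 866; answer 866
Part 2: A1 = 866; m = -34; T(2) = -1*(-17) - 3*(-34) = 119; iterating: T(2)=119, T(3)=-68, T(4)=-289, T(5)=493, T(6)=374, T(7)=-1853, T(8)=731, T(9)=4828, T(10)=-7021, T(11)=-7463, T(12)=28526, T(13)=-6137, T(14)=-79441, T(15)=97852; answer 97852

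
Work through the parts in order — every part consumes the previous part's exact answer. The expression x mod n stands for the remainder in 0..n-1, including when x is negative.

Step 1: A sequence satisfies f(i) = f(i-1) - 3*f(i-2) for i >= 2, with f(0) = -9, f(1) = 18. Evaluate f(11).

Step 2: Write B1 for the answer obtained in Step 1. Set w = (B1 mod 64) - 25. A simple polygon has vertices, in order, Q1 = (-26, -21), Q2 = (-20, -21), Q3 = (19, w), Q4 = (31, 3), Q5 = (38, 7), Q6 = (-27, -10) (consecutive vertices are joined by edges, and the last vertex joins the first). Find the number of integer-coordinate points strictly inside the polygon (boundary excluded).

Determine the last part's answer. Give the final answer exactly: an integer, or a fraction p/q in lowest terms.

651

Step 1: f(2) = 1*(18) - 3*(-9) = 45; iterating: f(2)=45, f(3)=-9, f(4)=-144, f(5)=-117, f(6)=315, f(7)=666, f(8)=-279, f(9)=-2277, f(10)=-1440, f(11)=5391; answer 5391
Step 2: B1 = 5391; w = -10; cross terms: (-26*-21 - -20*-21)=126, (-20*-10 - 19*-21)=599, (19*3 - 31*-10)=367, (31*7 - 38*3)=103, (38*-10 - -27*7)=-191, (-27*-21 - -26*-10)=307; twice the area = |1311| = 1311; area = 1311/2; boundary points = 6 + 1 + 1 + 1 + 1 + 1 = 11; strictly interior points = area - boundary/2 + 1 = 651; answer 651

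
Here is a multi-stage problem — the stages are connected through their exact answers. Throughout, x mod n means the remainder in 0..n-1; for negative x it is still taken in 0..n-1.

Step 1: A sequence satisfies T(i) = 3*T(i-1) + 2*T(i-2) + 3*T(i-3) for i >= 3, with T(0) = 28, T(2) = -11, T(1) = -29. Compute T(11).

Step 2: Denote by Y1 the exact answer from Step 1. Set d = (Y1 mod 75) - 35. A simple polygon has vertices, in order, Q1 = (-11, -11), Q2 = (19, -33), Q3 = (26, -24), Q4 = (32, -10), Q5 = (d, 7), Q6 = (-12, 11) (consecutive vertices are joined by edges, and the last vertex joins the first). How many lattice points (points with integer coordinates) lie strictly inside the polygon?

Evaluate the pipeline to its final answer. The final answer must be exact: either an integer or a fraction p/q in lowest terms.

1113

Step 1: T(3) = 3*(-11) + 2*(-29) + 3*(28) = -7; iterating: T(3)=-7, T(4)=-130, T(5)=-437, T(6)=-1592, T(7)=-6040, T(8)=-22615, T(9)=-84701, T(10)=-317453, T(11)=-1189606; answer -1189606
Step 2: Y1 = -1189606; d = 9; cross terms: (-11*-33 - 19*-11)=572, (19*-24 - 26*-33)=402, (26*-10 - 32*-24)=508, (32*7 - 9*-10)=314, (9*11 - -12*7)=183, (-12*-11 - -11*11)=253; twice the area = |2232| = 2232; area = 1116; boundary points = 2 + 1 + 2 + 1 + 1 + 1 = 8; strictly interior points = area - boundary/2 + 1 = 1113; answer 1113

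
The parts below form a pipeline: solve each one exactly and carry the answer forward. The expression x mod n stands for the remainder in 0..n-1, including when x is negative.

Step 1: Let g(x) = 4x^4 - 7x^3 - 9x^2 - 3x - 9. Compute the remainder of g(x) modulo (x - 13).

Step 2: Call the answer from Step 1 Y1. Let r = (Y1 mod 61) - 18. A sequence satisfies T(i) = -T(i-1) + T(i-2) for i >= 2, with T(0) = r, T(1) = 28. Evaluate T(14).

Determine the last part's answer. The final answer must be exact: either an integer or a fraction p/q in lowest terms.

-14517

Step 1: remainder = value at the root: 4*(13)^4 - 7*(13)^3 - 9*(13)^2 - 3*(13)^1 - 9 = (114244) + (-15379) + (-1521) + (-39) + (-9) = 97296; answer 97296
Step 2: Y1 = 97296; r = -17; T(2) = -1*(28) + 1*(-17) = -45; iterating: T(2)=-45, T(3)=73, T(4)=-118, T(5)=191, T(6)=-309, T(7)=500, T(8)=-809, T(9)=1309, T(10)=-2118, T(11)=3427, T(12)=-5545, T(13)=8972, T(14)=-14517; answer -14517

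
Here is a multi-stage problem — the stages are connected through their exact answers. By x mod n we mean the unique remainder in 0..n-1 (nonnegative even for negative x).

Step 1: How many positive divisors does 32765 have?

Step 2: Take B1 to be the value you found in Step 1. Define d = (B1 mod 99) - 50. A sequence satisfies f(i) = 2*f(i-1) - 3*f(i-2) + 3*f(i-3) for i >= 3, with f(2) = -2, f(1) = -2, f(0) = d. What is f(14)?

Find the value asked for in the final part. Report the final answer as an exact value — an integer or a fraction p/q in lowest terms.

Step 1: 32765 = 5 * 6553; number of divisors = (1+1) * (1+1) = 4; answer 4
Step 2: B1 = 4; d = -46; f(3) = 2*(-2) - 3*(-2) + 3*(-46) = -136; iterating: f(3)=-136, f(4)=-272, f(5)=-142, f(6)=124, f(7)=-142, f(8)=-1082, f(9)=-1366, f(10)=88, f(11)=1028, f(12)=-2306, f(13)=-7432, f(14)=-4862; answer -4862

-4862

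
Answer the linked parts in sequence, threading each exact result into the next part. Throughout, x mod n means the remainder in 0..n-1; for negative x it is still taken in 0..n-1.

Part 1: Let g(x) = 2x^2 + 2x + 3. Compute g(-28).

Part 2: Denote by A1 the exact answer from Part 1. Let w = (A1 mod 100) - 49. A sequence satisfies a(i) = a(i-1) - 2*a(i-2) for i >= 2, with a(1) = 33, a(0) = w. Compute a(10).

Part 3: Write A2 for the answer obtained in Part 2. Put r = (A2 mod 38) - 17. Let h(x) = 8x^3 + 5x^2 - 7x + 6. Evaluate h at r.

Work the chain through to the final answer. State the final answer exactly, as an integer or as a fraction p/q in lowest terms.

-31370

Part 1: 2*(-28)^2 + 2*(-28)^1 + 3 = (1568) + (-56) + (3) = 1515; answer 1515
Part 2: A1 = 1515; w = -34; a(2) = 1*(33) - 2*(-34) = 101; iterating: a(2)=101, a(3)=35, a(4)=-167, a(5)=-237, a(6)=97, a(7)=571, a(8)=377, a(9)=-765, a(10)=-1519; answer -1519
Part 3: A2 = -1519; r = -16; 8*(-16)^3 + 5*(-16)^2 - 7*(-16)^1 + 6 = (-32768) + (1280) + (112) + (6) = -31370; answer -31370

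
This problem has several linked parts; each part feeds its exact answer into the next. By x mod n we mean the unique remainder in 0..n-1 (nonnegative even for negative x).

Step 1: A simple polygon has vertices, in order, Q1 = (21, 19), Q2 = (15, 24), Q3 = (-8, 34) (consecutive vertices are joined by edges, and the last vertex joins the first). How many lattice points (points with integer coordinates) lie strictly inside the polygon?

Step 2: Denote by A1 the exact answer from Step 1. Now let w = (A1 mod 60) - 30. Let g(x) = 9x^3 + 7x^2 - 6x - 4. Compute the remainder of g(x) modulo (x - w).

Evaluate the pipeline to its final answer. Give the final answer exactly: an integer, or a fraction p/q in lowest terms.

-166

Step 1: cross terms: (21*24 - 15*19)=219, (15*34 - -8*24)=702, (-8*19 - 21*34)=-866; twice the area = |55| = 55; area = 55/2; boundary points = 1 + 1 + 1 = 3; strictly interior points = area - boundary/2 + 1 = 27; answer 27
Step 2: A1 = 27; w = -3; remainder = value at the root: 9*(-3)^3 + 7*(-3)^2 - 6*(-3)^1 - 4 = (-243) + (63) + (18) + (-4) = -166; answer -166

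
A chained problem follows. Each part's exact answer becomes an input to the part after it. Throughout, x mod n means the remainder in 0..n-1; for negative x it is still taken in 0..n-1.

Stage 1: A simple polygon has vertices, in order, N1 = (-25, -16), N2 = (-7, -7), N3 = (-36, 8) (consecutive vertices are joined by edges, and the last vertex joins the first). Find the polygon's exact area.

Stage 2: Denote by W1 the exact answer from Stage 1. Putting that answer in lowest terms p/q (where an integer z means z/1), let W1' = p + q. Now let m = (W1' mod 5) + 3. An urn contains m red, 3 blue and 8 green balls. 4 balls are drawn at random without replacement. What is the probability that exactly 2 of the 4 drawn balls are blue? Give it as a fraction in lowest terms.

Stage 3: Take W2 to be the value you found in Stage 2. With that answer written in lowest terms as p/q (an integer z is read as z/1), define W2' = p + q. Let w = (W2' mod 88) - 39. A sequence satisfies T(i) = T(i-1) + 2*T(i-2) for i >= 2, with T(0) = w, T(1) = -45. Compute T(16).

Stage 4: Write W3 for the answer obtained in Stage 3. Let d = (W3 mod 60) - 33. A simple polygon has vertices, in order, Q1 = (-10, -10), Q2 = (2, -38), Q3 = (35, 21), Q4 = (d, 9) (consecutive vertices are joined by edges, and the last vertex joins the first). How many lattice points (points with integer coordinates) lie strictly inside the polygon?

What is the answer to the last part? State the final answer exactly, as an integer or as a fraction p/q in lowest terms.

1551

Stage 1: cross terms: (-25*-7 - -7*-16)=63, (-7*8 - -36*-7)=-308, (-36*-16 - -25*8)=776; twice the area = |531| = 531; area = 531/2; answer 531/2
Stage 2: W1 = 531/2; threaded value p + q = 533; m = 6; total draws C(17,4) = 2380; favorable C(3,2)*C(14,2) = 273; P = 39/340; answer 39/340
Stage 3: W2 = 39/340; threaded value p + q = 379; w = -12; T(2) = 1*(-45) + 2*(-12) = -69; iterating: T(2)=-69, T(3)=-159, T(4)=-297, T(5)=-615, T(6)=-1209, T(7)=-2439, T(8)=-4857, T(9)=-9735, T(10)=-19449, T(11)=-38919, T(12)=-77817, T(13)=-155655, T(14)=-311289, T(15)=-622599, T(16)=-1245177; answer -1245177
Stage 4: W3 = -1245177; d = -30; cross terms: (-10*-38 - 2*-10)=400, (2*21 - 35*-38)=1372, (35*9 - -30*21)=945, (-30*-10 - -10*9)=390; twice the area = |3107| = 3107; area = 3107/2; boundary points = 4 + 1 + 1 + 1 = 7; strictly interior points = area - boundary/2 + 1 = 1551; answer 1551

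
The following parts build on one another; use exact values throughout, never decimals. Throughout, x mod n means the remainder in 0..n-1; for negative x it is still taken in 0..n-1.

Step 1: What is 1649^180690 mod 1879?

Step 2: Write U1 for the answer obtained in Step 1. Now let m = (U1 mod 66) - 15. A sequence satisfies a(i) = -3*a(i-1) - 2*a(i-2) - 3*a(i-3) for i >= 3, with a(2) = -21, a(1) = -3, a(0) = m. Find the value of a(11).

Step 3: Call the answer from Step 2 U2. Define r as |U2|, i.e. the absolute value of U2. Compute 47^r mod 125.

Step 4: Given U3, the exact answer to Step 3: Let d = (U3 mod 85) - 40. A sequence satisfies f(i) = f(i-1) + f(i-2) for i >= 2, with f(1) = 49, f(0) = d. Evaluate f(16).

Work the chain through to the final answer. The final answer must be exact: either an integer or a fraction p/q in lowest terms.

33723

Step 1: squarings mod 1879: 1649^1=1649, 1649^2=288, 1649^4=268, 1649^8=422, 1649^16=1458, 1649^32=615, 1649^64=546, 1649^128=1234, 1649^256=766, 1649^512=508, 1649^1024=641, 1649^2048=1259, 1649^4096=1084, 1649^8192=681, 1649^16384=1527, 1649^32768=1769, 1649^65536=826, 1649^131072=199; 1649^180690 = 1649^2 * 1649^16 * 1649^64 * 1649^128 * 1649^256 * 1649^16384 * 1649^32768 * 1649^131072 = 959 (mod 1879); answer 959
Step 2: U1 = 959; m = 20; a(3) = -3*(-21) - 2*(-3) - 3*(20) = 9; iterating: a(3)=9, a(4)=24, a(5)=-27, a(6)=6, a(7)=-36, a(8)=177, a(9)=-477, a(10)=1185, a(11)=-3132; answer -3132
Step 3: U2 = -3132; r = 3132; squarings mod 125: 47^1=47, 47^2=84, 47^4=56, 47^8=11, 47^16=121, 47^32=16, 47^64=6, 47^128=36, 47^256=46, 47^512=116, 47^1024=81, 47^2048=61; 47^3132 = 47^4 * 47^8 * 47^16 * 47^32 * 47^1024 * 47^2048 = 16 (mod 125); answer 16
Step 4: U3 = 16; d = -24; f(2) = 1*(49) + 1*(-24) = 25; iterating: f(2)=25, f(3)=74, f(4)=99, f(5)=173, f(6)=272, f(7)=445, f(8)=717, f(9)=1162, f(10)=1879, f(11)=3041, f(12)=4920, f(13)=7961, f(14)=12881, f(15)=20842, f(16)=33723; answer 33723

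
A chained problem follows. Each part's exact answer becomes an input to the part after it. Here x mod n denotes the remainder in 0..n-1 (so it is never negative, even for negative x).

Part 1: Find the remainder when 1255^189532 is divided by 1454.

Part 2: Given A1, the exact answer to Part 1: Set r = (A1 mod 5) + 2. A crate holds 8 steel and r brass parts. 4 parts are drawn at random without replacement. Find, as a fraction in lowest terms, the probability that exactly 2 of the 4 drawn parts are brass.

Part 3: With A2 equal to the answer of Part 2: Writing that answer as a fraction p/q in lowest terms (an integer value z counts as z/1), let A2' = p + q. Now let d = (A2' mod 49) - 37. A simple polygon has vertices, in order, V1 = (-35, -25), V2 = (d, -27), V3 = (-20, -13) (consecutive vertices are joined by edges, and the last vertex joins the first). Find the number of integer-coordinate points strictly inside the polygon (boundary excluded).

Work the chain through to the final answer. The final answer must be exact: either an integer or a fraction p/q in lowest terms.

Part 1: squarings mod 1454: 1255^1=1255, 1255^2=343, 1255^4=1329, 1255^8=1085, 1255^16=939, 1255^32=597, 1255^64=179, 1255^128=53, 1255^256=1355, 1255^512=1077, 1255^1024=1091, 1255^2048=909, 1255^4096=409, 1255^8192=71, 1255^16384=679, 1255^32768=123, 1255^65536=589, 1255^131072=869; 1255^189532 = 1255^4 * 1255^8 * 1255^16 * 1255^64 * 1255^1024 * 1255^8192 * 1255^16384 * 1255^32768 * 1255^131072 = 511 (mod 1454); answer 511
Part 2: A1 = 511; r = 3; total draws C(11,4) = 330; favorable C(3,2)*C(8,2) = 84; P = 14/55; answer 14/55
Part 3: A2 = 14/55; threaded value p + q = 69; d = -17; cross terms: (-35*-27 - -17*-25)=520, (-17*-13 - -20*-27)=-319, (-20*-25 - -35*-13)=45; twice the area = |246| = 246; area = 123; boundary points = 2 + 1 + 3 = 6; strictly interior points = area - boundary/2 + 1 = 121; answer 121

121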